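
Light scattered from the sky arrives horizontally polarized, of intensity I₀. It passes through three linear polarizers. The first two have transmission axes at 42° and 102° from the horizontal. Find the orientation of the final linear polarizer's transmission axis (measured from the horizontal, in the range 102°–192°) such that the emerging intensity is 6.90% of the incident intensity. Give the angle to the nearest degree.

θ ≈ 147°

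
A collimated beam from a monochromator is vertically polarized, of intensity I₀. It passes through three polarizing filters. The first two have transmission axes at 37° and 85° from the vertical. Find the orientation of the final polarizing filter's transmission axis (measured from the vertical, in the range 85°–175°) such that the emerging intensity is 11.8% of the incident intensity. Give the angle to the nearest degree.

θ ≈ 135°

By Malus's law, I₁ = I₀ cos²(37° − 0°) = I₀ cos²(37°) = 0.6378 I₀.
I₂ = I₁ cos²(85° − 37°) = 0.6378 I₀ · cos²(48°) = 0.2856 I₀.
Need I₃/I₀ = 0.118, so cos²(θ − 85°) = 0.118 / 0.2856 = 0.4132.
θ − 85° = arccos(√0.4132) = 50.0°, giving θ ≈ 85 + 50.0 = 135.0°.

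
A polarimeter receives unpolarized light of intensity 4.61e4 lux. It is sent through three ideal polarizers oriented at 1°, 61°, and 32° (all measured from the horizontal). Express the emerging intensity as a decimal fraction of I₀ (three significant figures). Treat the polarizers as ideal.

Unpolarized light through the first polarizer → I₁ = 4.61e4 lux/2 = 2.305e+04 lux, polarized at 1°.
I₂ = I₁ · cos²(60°) = 2.305e+04 · 0.25 = 5763 lux.
I₃ = I₂ · cos²(29°) = 5763 · 0.765 = 4408 lux.
Transmitted fraction = 0.09562.

I/I₀ ≈ 0.0956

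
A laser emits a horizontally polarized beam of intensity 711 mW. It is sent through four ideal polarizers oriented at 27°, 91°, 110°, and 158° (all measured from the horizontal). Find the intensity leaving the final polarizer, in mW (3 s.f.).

I₁ = 711 mW · cos²(27°) = 564.5 mW.
I₂ = I₁ · cos²(64°) = 564.5 · 0.1922 = 108.5 mW.
I₃ = I₂ · cos²(19°) = 108.5 · 0.894 = 96.97 mW.
I₄ = I₃ · cos²(48°) = 96.97 · 0.4477 = 43.42 mW.

I ≈ 43.4 mW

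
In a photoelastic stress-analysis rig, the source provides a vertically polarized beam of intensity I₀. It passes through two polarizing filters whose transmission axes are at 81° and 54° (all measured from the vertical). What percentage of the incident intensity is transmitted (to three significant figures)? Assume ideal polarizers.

≈ 1.94%

I₁ = I₀ cos²(81° − 0°) = I₀ cos²(81°) = 0.02447 I₀.
I₂ = I₁ cos²(54° − 81°) = 0.02447 I₀ · cos²(27°) = 0.01943 I₀.
That is 1.943% of the incident intensity.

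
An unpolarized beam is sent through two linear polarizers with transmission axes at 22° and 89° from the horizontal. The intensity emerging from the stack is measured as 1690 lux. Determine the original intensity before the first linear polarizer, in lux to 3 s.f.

I₀ ≈ 2.21e4 lux

Unpolarized light through the first polarizer → I₁ = ½ I₀, now polarized at 22°.
I₂ = I₁ cos²(89° − 22°) = 0.5 I₀ · cos²(67°) = 0.07634 I₀.
So 1690 lux = 0.07634 I₀, giving I₀ = 1690/0.07634 = 2.214e+04 lux.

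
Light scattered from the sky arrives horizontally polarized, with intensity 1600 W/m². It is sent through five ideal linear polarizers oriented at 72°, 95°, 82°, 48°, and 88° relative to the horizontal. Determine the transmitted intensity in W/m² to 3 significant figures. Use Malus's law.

By Malus's law, I₁ = 1600 W/m² · cos²(72°) = 152.8 W/m².
I₂ = I₁ · cos²(23°) = 152.8 · 0.8473 = 129.5 W/m².
I₃ = I₂ · cos²(13°) = 129.5 · 0.9494 = 122.9 W/m².
I₄ = I₃ · cos²(34°) = 122.9 · 0.6873 = 84.48 W/m².
I₅ = I₄ · cos²(40°) = 84.48 · 0.5868 = 49.57 W/m².

I ≈ 49.6 W/m²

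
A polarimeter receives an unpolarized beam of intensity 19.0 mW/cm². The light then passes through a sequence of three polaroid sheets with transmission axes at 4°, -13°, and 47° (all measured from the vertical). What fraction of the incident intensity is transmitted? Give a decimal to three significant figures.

I/I₀ ≈ 0.114

Unpolarized light through the first polarizer → I₁ = 19.0 mW/cm²/2 = 9.5 mW/cm², polarized at 4°.
I₂ = I₁ · cos²(17°) = 9.5 · 0.9145 = 8.688 mW/cm².
I₃ = I₂ · cos²(60°) = 8.688 · 0.25 = 2.172 mW/cm².
Transmitted fraction = 0.1143.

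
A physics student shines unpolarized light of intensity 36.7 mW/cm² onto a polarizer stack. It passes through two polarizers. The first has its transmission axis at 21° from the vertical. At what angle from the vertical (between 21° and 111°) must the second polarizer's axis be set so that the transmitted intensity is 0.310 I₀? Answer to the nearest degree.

θ ≈ 59°

Unpolarized light through the first polarizer → I₁ = ½ I₀, now polarized at 21°.
Need I₂/I₀ = 0.31, so cos²(θ − 21°) = 0.31 / 0.5 = 0.62.
θ − 21° = arccos(√0.62) = 38.1°, giving θ ≈ 21 + 38.1 = 59.1°.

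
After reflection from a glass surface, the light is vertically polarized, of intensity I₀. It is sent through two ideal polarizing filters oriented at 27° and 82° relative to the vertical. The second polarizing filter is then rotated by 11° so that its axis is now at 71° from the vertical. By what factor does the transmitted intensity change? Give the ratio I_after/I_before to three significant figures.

I_new/I_old ≈ 1.57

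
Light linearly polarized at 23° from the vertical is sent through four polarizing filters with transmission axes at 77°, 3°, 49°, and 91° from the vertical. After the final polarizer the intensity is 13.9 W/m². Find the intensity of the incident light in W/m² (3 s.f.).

By Malus's law, I₁ = I₀ cos²(77° − 23°) = I₀ cos²(54°) = 0.3455 I₀.
I₂ = I₁ cos²(3° − 77°) = 0.3455 I₀ · cos²(74°) = 0.02625 I₀.
I₃ = I₂ cos²(49° − 3°) = 0.02625 I₀ · cos²(46°) = 0.01267 I₀.
I₄ = I₃ cos²(91° − 49°) = 0.01267 I₀ · cos²(42°) = 0.006995 I₀.
So 13.9 W/m² = 0.006995 I₀, giving I₀ = 13.9/0.006995 = 1987 W/m².

I₀ ≈ 1990 W/m²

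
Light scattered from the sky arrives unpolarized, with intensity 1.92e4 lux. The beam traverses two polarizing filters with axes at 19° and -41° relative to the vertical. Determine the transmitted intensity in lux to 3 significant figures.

Unpolarized light through the first polarizer → I₁ = 1.92e4 lux/2 = 9600 lux, polarized at 19°.
I₂ = I₁ · cos²(60°) = 9600 · 0.25 = 2400 lux.

I ≈ 2400 lux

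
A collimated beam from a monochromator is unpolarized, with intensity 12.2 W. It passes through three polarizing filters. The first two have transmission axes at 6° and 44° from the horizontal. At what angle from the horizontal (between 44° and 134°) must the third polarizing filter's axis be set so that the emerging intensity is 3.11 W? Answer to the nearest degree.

Unpolarized light through the first polarizer → I₁ = ½ I₀, now polarized at 6°.
I₂ = I₁ cos²(44° − 6°) = 0.5 I₀ · cos²(38°) = 0.3105 I₀.
Target fraction: 3.11 / 12.2 W = 0.2549 of I₀.
Need I₃/I₀ = 0.2549, so cos²(θ − 44°) = 0.2549 / 0.3105 = 0.821.
θ − 44° = arccos(√0.821) = 25.0°, giving θ ≈ 44 + 25.0 = 69.0°.

θ ≈ 69°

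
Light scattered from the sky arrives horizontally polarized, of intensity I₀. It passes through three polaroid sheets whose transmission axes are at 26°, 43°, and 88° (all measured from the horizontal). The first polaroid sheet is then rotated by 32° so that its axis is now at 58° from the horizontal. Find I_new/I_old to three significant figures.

I_new/I_old ≈ 0.355

Before rotation:
I₁ = I₀ cos²(26° − 0°) = I₀ cos²(26°) = 0.8078 I₀.
I₂ = I₁ cos²(43° − 26°) = 0.8078 I₀ · cos²(17°) = 0.7388 I₀.
I₃ = I₂ cos²(88° − 43°) = 0.7388 I₀ · cos²(45°) = 0.3694 I₀.
After rotation:
I₁ = I₀ cos²(58° − 0°) = I₀ cos²(58°) = 0.2808 I₀.
I₂ = I₁ cos²(43° − 58°) = 0.2808 I₀ · cos²(15°) = 0.262 I₀.
I₃ = I₂ cos²(88° − 43°) = 0.262 I₀ · cos²(45°) = 0.131 I₀.
Ratio = 0.131 / 0.3694 = 0.3546.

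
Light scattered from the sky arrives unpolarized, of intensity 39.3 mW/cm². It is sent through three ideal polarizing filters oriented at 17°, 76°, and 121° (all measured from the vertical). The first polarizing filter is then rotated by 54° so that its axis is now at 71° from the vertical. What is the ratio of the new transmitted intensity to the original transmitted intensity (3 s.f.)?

I_new/I_old ≈ 3.74

Before rotation:
Unpolarized light through the first polarizer → I₁ = ½ I₀, now polarized at 17°.
I₂ = I₁ cos²(76° − 17°) = 0.5 I₀ · cos²(59°) = 0.1326 I₀.
I₃ = I₂ cos²(121° − 76°) = 0.1326 I₀ · cos²(45°) = 0.06632 I₀.
After rotation:
Unpolarized light through the first polarizer → I₁ = ½ I₀, now polarized at 71°.
I₂ = I₁ cos²(76° − 71°) = 0.5 I₀ · cos²(5°) = 0.4962 I₀.
I₃ = I₂ cos²(121° − 76°) = 0.4962 I₀ · cos²(45°) = 0.2481 I₀.
Ratio = 0.2481 / 0.06632 = 3.741.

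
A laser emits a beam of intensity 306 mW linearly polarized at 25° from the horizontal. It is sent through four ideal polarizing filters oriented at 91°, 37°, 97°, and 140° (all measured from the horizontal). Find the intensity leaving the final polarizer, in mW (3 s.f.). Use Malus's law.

By Malus's law, I₁ = 306 mW · cos²(66°) = 50.62 mW.
I₂ = I₁ · cos²(54°) = 50.62 · 0.3455 = 17.49 mW.
I₃ = I₂ · cos²(60°) = 17.49 · 0.25 = 4.372 mW.
I₄ = I₃ · cos²(43°) = 4.372 · 0.5349 = 2.339 mW.

I ≈ 2.34 mW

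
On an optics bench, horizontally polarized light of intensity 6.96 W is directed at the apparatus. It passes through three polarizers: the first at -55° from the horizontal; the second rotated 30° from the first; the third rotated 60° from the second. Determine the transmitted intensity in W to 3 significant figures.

By Malus's law, I₁ = 6.96 W · cos²(55°) = 2.29 W.
I₂ = I₁ · cos²(30°) = 2.29 · 0.75 = 1.717 W.
I₃ = I₂ · cos²(60°) = 1.717 · 0.25 = 0.4293 W.

I ≈ 0.429 W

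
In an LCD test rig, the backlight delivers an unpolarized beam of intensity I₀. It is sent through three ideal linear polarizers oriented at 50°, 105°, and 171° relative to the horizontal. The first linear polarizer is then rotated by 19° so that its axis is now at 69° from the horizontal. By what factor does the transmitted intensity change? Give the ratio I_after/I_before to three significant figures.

I_new/I_old ≈ 1.99

Before rotation:
Unpolarized light through the first polarizer → I₁ = ½ I₀, now polarized at 50°.
I₂ = I₁ cos²(105° − 50°) = 0.5 I₀ · cos²(55°) = 0.1645 I₀.
I₃ = I₂ cos²(171° − 105°) = 0.1645 I₀ · cos²(66°) = 0.02721 I₀.
After rotation:
Unpolarized light through the first polarizer → I₁ = ½ I₀, now polarized at 69°.
I₂ = I₁ cos²(105° − 69°) = 0.5 I₀ · cos²(36°) = 0.3273 I₀.
I₃ = I₂ cos²(171° − 105°) = 0.3273 I₀ · cos²(66°) = 0.05414 I₀.
Ratio = 0.05414 / 0.02721 = 1.989.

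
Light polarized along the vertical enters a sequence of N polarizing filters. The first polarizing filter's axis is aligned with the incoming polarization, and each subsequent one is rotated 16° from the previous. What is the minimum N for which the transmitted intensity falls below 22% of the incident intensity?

N = 21

First polarizer is aligned with the polarization: full transmission.
Each further stage multiplies by cos²(16°) = 0.924.
After N polarizers: T = 0.924^(N−1). Require T < 0.22 ⇒ N−1 > ln(0.22)/ln(0.924) = 19.16, so N−1 ≥ 20 and N = 21.
Check: N=21 gives T = 0.2059 < 0.22; N=20 gives T = 0.2228.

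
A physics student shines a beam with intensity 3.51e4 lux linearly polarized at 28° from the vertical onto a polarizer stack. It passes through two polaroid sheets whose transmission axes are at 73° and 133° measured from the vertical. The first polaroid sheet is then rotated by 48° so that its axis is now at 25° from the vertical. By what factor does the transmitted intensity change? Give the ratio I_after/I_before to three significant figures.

I_new/I_old ≈ 0.762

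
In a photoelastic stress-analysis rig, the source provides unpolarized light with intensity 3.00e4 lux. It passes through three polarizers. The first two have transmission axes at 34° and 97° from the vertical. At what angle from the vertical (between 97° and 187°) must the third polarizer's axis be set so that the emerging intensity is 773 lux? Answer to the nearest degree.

Unpolarized light through the first polarizer → I₁ = ½ I₀, now polarized at 34°.
I₂ = I₁ cos²(97° − 34°) = 0.5 I₀ · cos²(63°) = 0.1031 I₀.
Target fraction: 773 / 3.00e4 lux = 0.02577 of I₀.
Need I₃/I₀ = 0.02577, so cos²(θ − 97°) = 0.02577 / 0.1031 = 0.25.
θ − 97° = arccos(√0.25) = 60.0°, giving θ ≈ 97 + 60.0 = 157.0°.

θ ≈ 157°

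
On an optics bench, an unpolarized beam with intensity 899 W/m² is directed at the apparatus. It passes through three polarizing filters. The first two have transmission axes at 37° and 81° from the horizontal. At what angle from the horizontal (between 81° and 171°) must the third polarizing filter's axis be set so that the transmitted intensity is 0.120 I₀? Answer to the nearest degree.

θ ≈ 128°

Unpolarized light through the first polarizer → I₁ = ½ I₀, now polarized at 37°.
I₂ = I₁ cos²(81° − 37°) = 0.5 I₀ · cos²(44°) = 0.2587 I₀.
Need I₃/I₀ = 0.12, so cos²(θ − 81°) = 0.12 / 0.2587 = 0.4638.
θ − 81° = arccos(√0.4638) = 47.1°, giving θ ≈ 81 + 47.1 = 128.1°.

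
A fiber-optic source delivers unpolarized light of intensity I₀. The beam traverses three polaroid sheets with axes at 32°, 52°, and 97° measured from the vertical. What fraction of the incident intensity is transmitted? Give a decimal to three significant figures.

Unpolarized light through the first polarizer → I₁ = ½ I₀, now polarized at 32°.
I₂ = I₁ cos²(52° − 32°) = 0.5 I₀ · cos²(20°) = 0.4415 I₀.
I₃ = I₂ cos²(97° − 52°) = 0.4415 I₀ · cos²(45°) = 0.2208 I₀.
Transmitted fraction = 0.2208.

≈ 0.221 I₀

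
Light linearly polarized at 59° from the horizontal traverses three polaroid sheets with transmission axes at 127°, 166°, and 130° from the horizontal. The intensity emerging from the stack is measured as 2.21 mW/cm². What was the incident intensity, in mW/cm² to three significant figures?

I₀ ≈ 39.8 mW/cm²

I₁ = I₀ cos²(127° − 59°) = I₀ cos²(68°) = 0.1403 I₀.
I₂ = I₁ cos²(166° − 127°) = 0.1403 I₀ · cos²(39°) = 0.08475 I₀.
I₃ = I₂ cos²(130° − 166°) = 0.08475 I₀ · cos²(36°) = 0.05547 I₀.
So 2.21 mW/cm² = 0.05547 I₀, giving I₀ = 2.21/0.05547 = 39.84 mW/cm².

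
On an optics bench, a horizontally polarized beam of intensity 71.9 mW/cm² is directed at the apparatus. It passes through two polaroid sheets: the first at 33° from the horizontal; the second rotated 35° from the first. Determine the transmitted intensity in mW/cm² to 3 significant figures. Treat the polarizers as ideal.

By Malus's law, I₁ = 71.9 mW/cm² · cos²(33°) = 50.57 mW/cm².
I₂ = I₁ · cos²(35°) = 50.57 · 0.671 = 33.93 mW/cm².

I ≈ 33.9 mW/cm²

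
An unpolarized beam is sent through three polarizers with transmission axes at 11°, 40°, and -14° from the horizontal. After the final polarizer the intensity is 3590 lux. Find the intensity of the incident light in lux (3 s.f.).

Unpolarized light through the first polarizer → I₁ = ½ I₀, now polarized at 11°.
I₂ = I₁ cos²(40° − 11°) = 0.5 I₀ · cos²(29°) = 0.3825 I₀.
I₃ = I₂ cos²(-14° − 40°) = 0.3825 I₀ · cos²(54°) = 0.1321 I₀.
So 3590 lux = 0.1321 I₀, giving I₀ = 3590/0.1321 = 2.717e+04 lux.

I₀ ≈ 2.72e4 lux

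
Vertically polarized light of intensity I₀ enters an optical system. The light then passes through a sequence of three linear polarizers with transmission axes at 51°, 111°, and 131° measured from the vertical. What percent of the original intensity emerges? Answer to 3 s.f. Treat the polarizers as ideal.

By Malus's law, I₁ = I₀ cos²(51° − 0°) = I₀ cos²(51°) = 0.396 I₀.
I₂ = I₁ cos²(111° − 51°) = 0.396 I₀ · cos²(60°) = 0.09901 I₀.
I₃ = I₂ cos²(131° − 111°) = 0.09901 I₀ · cos²(20°) = 0.08743 I₀.
That is 8.743% of the incident intensity.

≈ 8.74%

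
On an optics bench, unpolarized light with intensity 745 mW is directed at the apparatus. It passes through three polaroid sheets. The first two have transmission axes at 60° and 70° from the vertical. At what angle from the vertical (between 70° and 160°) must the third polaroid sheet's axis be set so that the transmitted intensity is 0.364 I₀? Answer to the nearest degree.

θ ≈ 100°

Unpolarized light through the first polarizer → I₁ = ½ I₀, now polarized at 60°.
I₂ = I₁ cos²(70° − 60°) = 0.5 I₀ · cos²(10°) = 0.4849 I₀.
Need I₃/I₀ = 0.364, so cos²(θ − 70°) = 0.364 / 0.4849 = 0.7506.
θ − 70° = arccos(√0.7506) = 30.0°, giving θ ≈ 70 + 30.0 = 100.0°.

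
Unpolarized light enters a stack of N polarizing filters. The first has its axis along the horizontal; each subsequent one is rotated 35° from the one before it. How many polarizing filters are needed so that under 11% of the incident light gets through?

First polarizer halves the unpolarized light: factor 1/2.
Each further stage multiplies by cos²(35°) = 0.671.
After N polarizers: T = 0.5·0.671^(N−1). Require T < 0.11 ⇒ N−1 > ln(0.11/0.5)/ln(0.671) = 3.80, so N−1 ≥ 4 and N = 5.
Check: N=5 gives T = 0.1014 < 0.11; N=4 gives T = 0.1511.

N = 5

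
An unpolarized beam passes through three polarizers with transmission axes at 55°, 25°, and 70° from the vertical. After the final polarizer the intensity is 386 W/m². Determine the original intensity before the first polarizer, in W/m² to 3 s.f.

Unpolarized light through the first polarizer → I₁ = ½ I₀, now polarized at 55°.
I₂ = I₁ cos²(25° − 55°) = 0.5 I₀ · cos²(30°) = 0.375 I₀.
I₃ = I₂ cos²(70° − 25°) = 0.375 I₀ · cos²(45°) = 0.1875 I₀.
So 386 W/m² = 0.1875 I₀, giving I₀ = 386/0.1875 = 2059 W/m².

I₀ ≈ 2060 W/m²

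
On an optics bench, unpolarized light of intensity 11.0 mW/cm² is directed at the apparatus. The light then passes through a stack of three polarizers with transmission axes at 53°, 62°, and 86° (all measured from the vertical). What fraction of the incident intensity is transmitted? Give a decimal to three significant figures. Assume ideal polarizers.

Unpolarized light through the first polarizer → I₁ = 11.0 mW/cm²/2 = 5.5 mW/cm², polarized at 53°.
I₂ = I₁ · cos²(9°) = 5.5 · 0.9755 = 5.365 mW/cm².
I₃ = I₂ · cos²(24°) = 5.365 · 0.8346 = 4.478 mW/cm².
Transmitted fraction = 0.4071.

I/I₀ ≈ 0.407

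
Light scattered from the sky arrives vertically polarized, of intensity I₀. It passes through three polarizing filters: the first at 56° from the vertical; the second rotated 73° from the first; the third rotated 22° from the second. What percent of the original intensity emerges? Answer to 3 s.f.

≈ 2.30%

I₁ = I₀ cos²(56° − 0°) = I₀ cos²(56°) = 0.3127 I₀.
I₂ = I₁ cos²(73°) = 0.3127 · 0.08548 I₀ = 0.02673 I₀.
I₃ = I₂ cos²(22°) = 0.02673 · 0.8597 I₀ = 0.02298 I₀.
That is 2.298% of the incident intensity.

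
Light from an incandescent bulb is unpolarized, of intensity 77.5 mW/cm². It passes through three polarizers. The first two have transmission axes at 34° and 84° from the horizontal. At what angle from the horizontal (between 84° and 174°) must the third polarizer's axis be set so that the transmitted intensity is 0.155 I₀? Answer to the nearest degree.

Unpolarized light through the first polarizer → I₁ = ½ I₀, now polarized at 34°.
I₂ = I₁ cos²(84° − 34°) = 0.5 I₀ · cos²(50°) = 0.2066 I₀.
Need I₃/I₀ = 0.155, so cos²(θ − 84°) = 0.155 / 0.2066 = 0.7503.
θ − 84° = arccos(√0.7503) = 30.0°, giving θ ≈ 84 + 30.0 = 114.0°.

θ ≈ 114°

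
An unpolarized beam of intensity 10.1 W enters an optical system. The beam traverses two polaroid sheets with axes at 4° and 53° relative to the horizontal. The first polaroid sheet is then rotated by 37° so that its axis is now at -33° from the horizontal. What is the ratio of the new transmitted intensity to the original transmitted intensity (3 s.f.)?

I_new/I_old ≈ 0.0113

Before rotation:
Unpolarized light through the first polarizer → I₁ = ½ I₀, now polarized at 4°.
I₂ = I₁ cos²(53° − 4°) = 0.5 I₀ · cos²(49°) = 0.2152 I₀.
After rotation:
Unpolarized light through the first polarizer → I₁ = ½ I₀, now polarized at -33°.
I₂ = I₁ cos²(53° + 33°) = 0.5 I₀ · cos²(86°) = 0.002433 I₀.
Ratio = 0.002433 / 0.2152 = 0.01131.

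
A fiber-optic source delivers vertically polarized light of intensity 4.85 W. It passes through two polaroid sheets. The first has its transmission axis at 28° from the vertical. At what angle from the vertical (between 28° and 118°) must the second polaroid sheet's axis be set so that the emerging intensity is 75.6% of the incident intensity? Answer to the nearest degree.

I₁ = I₀ cos²(28° − 0°) = I₀ cos²(28°) = 0.7796 I₀.
Need I₂/I₀ = 0.756, so cos²(θ − 28°) = 0.756 / 0.7796 = 0.9697.
θ − 28° = arccos(√0.9697) = 10.0°, giving θ ≈ 28 + 10.0 = 38.0°.

θ ≈ 38°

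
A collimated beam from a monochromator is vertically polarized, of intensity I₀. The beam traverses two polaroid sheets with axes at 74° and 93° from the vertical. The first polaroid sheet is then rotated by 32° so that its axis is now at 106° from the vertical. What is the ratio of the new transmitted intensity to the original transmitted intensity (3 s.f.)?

I_new/I_old ≈ 1.06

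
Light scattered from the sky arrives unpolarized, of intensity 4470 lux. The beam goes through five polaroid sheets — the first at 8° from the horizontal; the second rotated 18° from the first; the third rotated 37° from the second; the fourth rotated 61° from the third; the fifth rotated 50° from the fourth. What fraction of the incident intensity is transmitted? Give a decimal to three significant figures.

I/I₀ ≈ 0.0280

Unpolarized light through the first polarizer → I₁ = 4470 lux/2 = 2235 lux, polarized at 8°.
I₂ = I₁ · cos²(18°) = 2235 · 0.9045 = 2022 lux.
I₃ = I₂ · cos²(37°) = 2022 · 0.6378 = 1289 lux.
I₄ = I₃ · cos²(61°) = 1289 · 0.235 = 303.1 lux.
I₅ = I₄ · cos²(50°) = 303.1 · 0.4132 = 125.2 lux.
Transmitted fraction = 0.02801.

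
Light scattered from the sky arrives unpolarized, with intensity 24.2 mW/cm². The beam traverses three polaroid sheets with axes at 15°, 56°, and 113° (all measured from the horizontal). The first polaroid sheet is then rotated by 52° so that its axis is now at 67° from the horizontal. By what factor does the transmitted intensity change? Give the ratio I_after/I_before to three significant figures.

Before rotation:
Unpolarized light through the first polarizer → I₁ = ½ I₀, now polarized at 15°.
I₂ = I₁ cos²(56° − 15°) = 0.5 I₀ · cos²(41°) = 0.2848 I₀.
I₃ = I₂ cos²(113° − 56°) = 0.2848 I₀ · cos²(57°) = 0.08448 I₀.
After rotation:
Unpolarized light through the first polarizer → I₁ = ½ I₀, now polarized at 67°.
I₂ = I₁ cos²(56° − 67°) = 0.5 I₀ · cos²(11°) = 0.4818 I₀.
I₃ = I₂ cos²(113° − 56°) = 0.4818 I₀ · cos²(57°) = 0.1429 I₀.
Ratio = 0.1429 / 0.08448 = 1.692.

I_new/I_old ≈ 1.69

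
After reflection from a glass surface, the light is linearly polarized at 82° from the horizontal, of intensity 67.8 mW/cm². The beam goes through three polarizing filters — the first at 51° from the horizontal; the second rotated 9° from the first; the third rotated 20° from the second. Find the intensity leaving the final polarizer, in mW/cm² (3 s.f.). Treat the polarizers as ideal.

I ≈ 42.9 mW/cm²

I₁ = 67.8 mW/cm² · cos²(31°) = 49.82 mW/cm².
I₂ = I₁ · cos²(9°) = 49.82 · 0.9755 = 48.6 mW/cm².
I₃ = I₂ · cos²(20°) = 48.6 · 0.883 = 42.91 mW/cm².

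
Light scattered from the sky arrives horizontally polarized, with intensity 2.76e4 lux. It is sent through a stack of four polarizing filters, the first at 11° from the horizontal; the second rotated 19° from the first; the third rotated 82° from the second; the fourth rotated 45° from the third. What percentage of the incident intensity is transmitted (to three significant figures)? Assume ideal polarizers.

≈ 0.834%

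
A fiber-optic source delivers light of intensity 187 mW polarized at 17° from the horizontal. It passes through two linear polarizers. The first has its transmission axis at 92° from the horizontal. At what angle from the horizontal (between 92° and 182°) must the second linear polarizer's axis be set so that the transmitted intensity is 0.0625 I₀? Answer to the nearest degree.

I₁ = I₀ cos²(92° − 17°) = I₀ cos²(75°) = 0.06699 I₀.
Need I₂/I₀ = 0.0625, so cos²(θ − 92°) = 0.0625 / 0.06699 = 0.933.
θ − 92° = arccos(√0.933) = 15.0°, giving θ ≈ 92 + 15.0 = 107.0°.

θ ≈ 107°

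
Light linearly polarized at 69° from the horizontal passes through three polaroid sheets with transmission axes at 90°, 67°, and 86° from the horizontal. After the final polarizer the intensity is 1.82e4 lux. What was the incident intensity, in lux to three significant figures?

By Malus's law, I₁ = I₀ cos²(90° − 69°) = I₀ cos²(21°) = 0.8716 I₀.
I₂ = I₁ cos²(67° − 90°) = 0.8716 I₀ · cos²(23°) = 0.7385 I₀.
I₃ = I₂ cos²(86° − 67°) = 0.7385 I₀ · cos²(19°) = 0.6602 I₀.
So 1.82e4 lux = 0.6602 I₀, giving I₀ = 1.82e4/0.6602 = 2.757e+04 lux.

I₀ ≈ 2.76e4 lux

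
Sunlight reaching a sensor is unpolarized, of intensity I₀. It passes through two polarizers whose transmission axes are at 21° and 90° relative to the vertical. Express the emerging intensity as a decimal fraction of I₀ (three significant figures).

Unpolarized light through the first polarizer → I₁ = ½ I₀, now polarized at 21°.
I₂ = I₁ cos²(90° − 21°) = 0.5 I₀ · cos²(69°) = 0.06421 I₀.
Transmitted fraction = 0.06421.

≈ 0.0642 I₀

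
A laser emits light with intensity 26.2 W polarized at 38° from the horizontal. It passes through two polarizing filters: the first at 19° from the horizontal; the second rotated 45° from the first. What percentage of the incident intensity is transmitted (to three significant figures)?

≈ 44.7%

I₁ = 26.2 W · cos²(19°) = 23.42 W.
I₂ = I₁ · cos²(45°) = 23.42 · 0.5 = 11.71 W.
That is 44.7% of the incident intensity.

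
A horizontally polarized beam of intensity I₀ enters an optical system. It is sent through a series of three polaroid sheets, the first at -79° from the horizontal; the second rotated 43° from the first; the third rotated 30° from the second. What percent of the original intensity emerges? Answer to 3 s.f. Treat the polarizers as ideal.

≈ 1.46%

By Malus's law, I₁ = I₀ cos²(-79° − 0°) = I₀ cos²(79°) = 0.03641 I₀.
I₂ = I₁ cos²(43°) = 0.03641 · 0.5349 I₀ = 0.01947 I₀.
I₃ = I₂ cos²(30°) = 0.01947 · 0.75 I₀ = 0.01461 I₀.
That is 1.461% of the incident intensity.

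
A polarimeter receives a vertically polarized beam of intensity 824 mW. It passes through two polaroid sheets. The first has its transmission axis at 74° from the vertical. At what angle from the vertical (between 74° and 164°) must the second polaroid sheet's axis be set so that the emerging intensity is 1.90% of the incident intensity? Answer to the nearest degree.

θ ≈ 134°

I₁ = I₀ cos²(74° − 0°) = I₀ cos²(74°) = 0.07598 I₀.
Need I₂/I₀ = 0.019, so cos²(θ − 74°) = 0.019 / 0.07598 = 0.2501.
θ − 74° = arccos(√0.2501) = 60.0°, giving θ ≈ 74 + 60.0 = 134.0°.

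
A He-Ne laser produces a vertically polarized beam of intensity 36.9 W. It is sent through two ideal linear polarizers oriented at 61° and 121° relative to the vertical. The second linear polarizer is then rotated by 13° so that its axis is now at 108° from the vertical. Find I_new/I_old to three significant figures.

Before rotation:
By Malus's law, I₁ = I₀ cos²(61° − 0°) = I₀ cos²(61°) = 0.235 I₀.
I₂ = I₁ cos²(121° − 61°) = 0.235 I₀ · cos²(60°) = 0.05876 I₀.
After rotation:
I₁ = I₀ cos²(61° − 0°) = I₀ cos²(61°) = 0.235 I₀.
I₂ = I₁ cos²(108° − 61°) = 0.235 I₀ · cos²(47°) = 0.1093 I₀.
Ratio = 0.1093 / 0.05876 = 1.86.

I_new/I_old ≈ 1.86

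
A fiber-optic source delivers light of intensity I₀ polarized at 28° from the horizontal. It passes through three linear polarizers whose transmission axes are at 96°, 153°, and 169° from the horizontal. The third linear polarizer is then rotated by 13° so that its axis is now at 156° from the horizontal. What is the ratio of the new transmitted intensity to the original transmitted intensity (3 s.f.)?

I_new/I_old ≈ 1.08

Before rotation:
I₁ = I₀ cos²(96° − 28°) = I₀ cos²(68°) = 0.1403 I₀.
I₂ = I₁ cos²(153° − 96°) = 0.1403 I₀ · cos²(57°) = 0.04163 I₀.
I₃ = I₂ cos²(169° − 153°) = 0.04163 I₀ · cos²(16°) = 0.03846 I₀.
After rotation:
I₁ = I₀ cos²(96° − 28°) = I₀ cos²(68°) = 0.1403 I₀.
I₂ = I₁ cos²(153° − 96°) = 0.1403 I₀ · cos²(57°) = 0.04163 I₀.
I₃ = I₂ cos²(156° − 153°) = 0.04163 I₀ · cos²(3°) = 0.04151 I₀.
Ratio = 0.04151 / 0.03846 = 1.079.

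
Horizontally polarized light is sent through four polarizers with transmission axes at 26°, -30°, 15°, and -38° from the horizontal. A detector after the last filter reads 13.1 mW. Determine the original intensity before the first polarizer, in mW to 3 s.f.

I₁ = I₀ cos²(26° − 0°) = I₀ cos²(26°) = 0.8078 I₀.
I₂ = I₁ cos²(-30° − 26°) = 0.8078 I₀ · cos²(56°) = 0.2526 I₀.
I₃ = I₂ cos²(15° + 30°) = 0.2526 I₀ · cos²(45°) = 0.1263 I₀.
I₄ = I₃ cos²(-38° − 15°) = 0.1263 I₀ · cos²(53°) = 0.04574 I₀.
So 13.1 mW = 0.04574 I₀, giving I₀ = 13.1/0.04574 = 286.4 mW.

I₀ ≈ 286 mW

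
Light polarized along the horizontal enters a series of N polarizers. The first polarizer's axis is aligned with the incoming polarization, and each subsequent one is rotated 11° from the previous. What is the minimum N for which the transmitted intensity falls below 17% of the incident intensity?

First polarizer is aligned with the polarization: full transmission.
Each further stage multiplies by cos²(11°) = 0.9636.
After N polarizers: T = 0.9636^(N−1). Require T < 0.17 ⇒ N−1 > ln(0.17)/ln(0.9636) = 47.78, so N−1 ≥ 48 and N = 49.
Check: N=49 gives T = 0.1686 < 0.17; N=48 gives T = 0.175.

N = 49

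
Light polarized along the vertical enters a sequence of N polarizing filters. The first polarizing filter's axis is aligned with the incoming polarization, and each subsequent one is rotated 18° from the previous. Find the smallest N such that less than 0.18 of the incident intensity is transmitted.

N = 19

First polarizer is aligned with the polarization: full transmission.
Each further stage multiplies by cos²(18°) = 0.9045.
After N polarizers: T = 0.9045^(N−1). Require T < 0.18 ⇒ N−1 > ln(0.18)/ln(0.9045) = 17.09, so N−1 ≥ 18 and N = 19.
Check: N=19 gives T = 0.1642 < 0.18; N=18 gives T = 0.1816.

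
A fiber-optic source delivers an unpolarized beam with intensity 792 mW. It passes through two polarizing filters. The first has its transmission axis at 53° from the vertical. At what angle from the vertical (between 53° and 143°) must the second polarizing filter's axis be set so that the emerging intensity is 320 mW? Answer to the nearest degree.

θ ≈ 79°

Unpolarized light through the first polarizer → I₁ = ½ I₀, now polarized at 53°.
Target fraction: 320 / 792 mW = 0.404 of I₀.
Need I₂/I₀ = 0.404, so cos²(θ − 53°) = 0.404 / 0.5 = 0.8081.
θ − 53° = arccos(√0.8081) = 26.0°, giving θ ≈ 53 + 26.0 = 79.0°.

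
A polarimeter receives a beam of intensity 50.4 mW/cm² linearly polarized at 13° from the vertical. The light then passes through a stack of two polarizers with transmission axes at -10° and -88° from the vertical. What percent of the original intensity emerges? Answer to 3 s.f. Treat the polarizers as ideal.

I₁ = 50.4 mW/cm² · cos²(23°) = 42.71 mW/cm².
I₂ = I₁ · cos²(78°) = 42.71 · 0.04323 = 1.846 mW/cm².
That is 3.663% of the incident intensity.

≈ 3.66%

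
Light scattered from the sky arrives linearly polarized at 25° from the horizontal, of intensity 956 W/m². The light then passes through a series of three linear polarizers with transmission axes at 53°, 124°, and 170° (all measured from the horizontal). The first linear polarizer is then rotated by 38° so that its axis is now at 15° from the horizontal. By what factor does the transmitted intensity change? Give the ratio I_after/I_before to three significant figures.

I_new/I_old ≈ 1.24

Before rotation:
I₁ = I₀ cos²(53° − 25°) = I₀ cos²(28°) = 0.7796 I₀.
I₂ = I₁ cos²(124° − 53°) = 0.7796 I₀ · cos²(71°) = 0.08263 I₀.
I₃ = I₂ cos²(170° − 124°) = 0.08263 I₀ · cos²(46°) = 0.03987 I₀.
After rotation:
I₁ = I₀ cos²(15° − 25°) = I₀ cos²(10°) = 0.9698 I₀.
Angle between axes 1 and 2: 71°. I₂ = 0.9698 I₀ · cos²(71°) = 0.1028 I₀.
I₃ = I₂ cos²(170° − 124°) = 0.1028 I₀ · cos²(46°) = 0.04961 I₀.
Ratio = 0.04961 / 0.03987 = 1.244.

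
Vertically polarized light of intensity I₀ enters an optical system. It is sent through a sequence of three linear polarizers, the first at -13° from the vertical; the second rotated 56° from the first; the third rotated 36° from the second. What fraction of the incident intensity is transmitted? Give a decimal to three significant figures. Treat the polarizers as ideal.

≈ 0.194 I₀

I₁ = I₀ cos²(-13° − 0°) = I₀ cos²(13°) = 0.9494 I₀.
I₂ = I₁ cos²(56°) = 0.9494 · 0.3127 I₀ = 0.2969 I₀.
I₃ = I₂ cos²(36°) = 0.2969 · 0.6545 I₀ = 0.1943 I₀.
Transmitted fraction = 0.1943.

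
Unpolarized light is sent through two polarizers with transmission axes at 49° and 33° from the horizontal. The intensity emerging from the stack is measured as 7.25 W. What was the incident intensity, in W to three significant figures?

I₀ ≈ 15.7 W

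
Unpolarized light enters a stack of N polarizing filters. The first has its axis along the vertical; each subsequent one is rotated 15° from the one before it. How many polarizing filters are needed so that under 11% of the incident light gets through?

First polarizer halves the unpolarized light: factor 1/2.
Each further stage multiplies by cos²(15°) = 0.933.
After N polarizers: T = 0.5·0.933^(N−1). Require T < 0.11 ⇒ N−1 > ln(0.11/0.5)/ln(0.933) = 21.84, so N−1 ≥ 22 and N = 23.
Check: N=23 gives T = 0.1088 < 0.11; N=22 gives T = 0.1166.

N = 23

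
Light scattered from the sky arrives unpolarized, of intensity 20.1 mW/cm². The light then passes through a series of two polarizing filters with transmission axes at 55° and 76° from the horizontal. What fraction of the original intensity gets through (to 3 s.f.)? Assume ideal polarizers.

Unpolarized light through the first polarizer → I₁ = 20.1 mW/cm²/2 = 10.05 mW/cm², polarized at 55°.
I₂ = I₁ · cos²(21°) = 10.05 · 0.8716 = 8.759 mW/cm².
Transmitted fraction = 0.4358.

I/I₀ ≈ 0.436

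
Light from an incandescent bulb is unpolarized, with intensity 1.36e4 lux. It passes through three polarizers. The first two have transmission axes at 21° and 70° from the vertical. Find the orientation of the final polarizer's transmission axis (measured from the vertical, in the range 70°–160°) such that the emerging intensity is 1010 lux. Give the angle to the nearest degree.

θ ≈ 124°

Unpolarized light through the first polarizer → I₁ = ½ I₀, now polarized at 21°.
I₂ = I₁ cos²(70° − 21°) = 0.5 I₀ · cos²(49°) = 0.2152 I₀.
Target fraction: 1010 / 1.36e4 lux = 0.07426 of I₀.
Need I₃/I₀ = 0.07426, so cos²(θ − 70°) = 0.07426 / 0.2152 = 0.3451.
θ − 70° = arccos(√0.3451) = 54.0°, giving θ ≈ 70 + 54.0 = 124.0°.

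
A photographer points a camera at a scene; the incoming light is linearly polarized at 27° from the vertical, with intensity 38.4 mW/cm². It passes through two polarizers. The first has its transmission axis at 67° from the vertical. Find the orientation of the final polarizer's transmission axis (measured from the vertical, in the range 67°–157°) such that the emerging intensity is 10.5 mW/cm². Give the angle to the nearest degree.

θ ≈ 114°

By Malus's law, I₁ = I₀ cos²(67° − 27°) = I₀ cos²(40°) = 0.5868 I₀.
Target fraction: 10.5 / 38.4 mW/cm² = 0.2734 of I₀.
Need I₂/I₀ = 0.2734, so cos²(θ − 67°) = 0.2734 / 0.5868 = 0.466.
θ − 67° = arccos(√0.466) = 47.0°, giving θ ≈ 67 + 47.0 = 114.0°.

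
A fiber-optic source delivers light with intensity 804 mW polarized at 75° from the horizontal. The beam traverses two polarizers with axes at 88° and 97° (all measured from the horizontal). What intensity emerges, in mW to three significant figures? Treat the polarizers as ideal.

By Malus's law, I₁ = 804 mW · cos²(13°) = 763.3 mW.
I₂ = I₁ · cos²(9°) = 763.3 · 0.9755 = 744.6 mW.

I ≈ 745 mW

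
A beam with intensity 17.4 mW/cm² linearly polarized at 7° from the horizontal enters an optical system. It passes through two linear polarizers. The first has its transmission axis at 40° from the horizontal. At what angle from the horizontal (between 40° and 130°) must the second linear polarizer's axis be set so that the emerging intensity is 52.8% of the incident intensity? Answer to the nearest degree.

I₁ = I₀ cos²(40° − 7°) = I₀ cos²(33°) = 0.7034 I₀.
Need I₂/I₀ = 0.528, so cos²(θ − 40°) = 0.528 / 0.7034 = 0.7507.
θ − 40° = arccos(√0.7507) = 30.0°, giving θ ≈ 40 + 30.0 = 70.0°.

θ ≈ 70°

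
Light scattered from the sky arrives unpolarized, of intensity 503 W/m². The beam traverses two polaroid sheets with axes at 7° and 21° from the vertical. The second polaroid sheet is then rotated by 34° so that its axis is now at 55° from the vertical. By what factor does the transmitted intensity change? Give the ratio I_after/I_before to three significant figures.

I_new/I_old ≈ 0.476

Before rotation:
Unpolarized light through the first polarizer → I₁ = ½ I₀, now polarized at 7°.
I₂ = I₁ cos²(21° − 7°) = 0.5 I₀ · cos²(14°) = 0.4707 I₀.
After rotation:
Unpolarized light through the first polarizer → I₁ = ½ I₀, now polarized at 7°.
I₂ = I₁ cos²(55° − 7°) = 0.5 I₀ · cos²(48°) = 0.2239 I₀.
Ratio = 0.2239 / 0.4707 = 0.4756.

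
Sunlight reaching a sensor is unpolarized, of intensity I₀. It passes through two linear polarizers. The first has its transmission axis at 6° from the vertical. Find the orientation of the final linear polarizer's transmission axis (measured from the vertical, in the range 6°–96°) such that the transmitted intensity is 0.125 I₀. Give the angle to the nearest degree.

θ ≈ 66°

Unpolarized light through the first polarizer → I₁ = ½ I₀, now polarized at 6°.
Need I₂/I₀ = 0.125, so cos²(θ − 6°) = 0.125 / 0.5 = 0.25.
θ − 6° = arccos(√0.25) = 60.0°, giving θ ≈ 6 + 60.0 = 66.0°.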